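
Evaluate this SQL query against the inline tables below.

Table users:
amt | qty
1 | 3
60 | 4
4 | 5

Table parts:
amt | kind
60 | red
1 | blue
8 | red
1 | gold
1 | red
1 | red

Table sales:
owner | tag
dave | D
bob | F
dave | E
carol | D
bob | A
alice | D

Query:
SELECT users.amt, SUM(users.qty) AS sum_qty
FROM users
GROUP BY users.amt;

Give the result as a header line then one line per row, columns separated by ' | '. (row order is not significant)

== RESULT ==
users.amt | sum_qty
1 | 3
60 | 4
4 | 5

Derivation:
After GROUP BY (3 rows):
users.amt | sum_qty
1 | 3
60 | 4
4 | 5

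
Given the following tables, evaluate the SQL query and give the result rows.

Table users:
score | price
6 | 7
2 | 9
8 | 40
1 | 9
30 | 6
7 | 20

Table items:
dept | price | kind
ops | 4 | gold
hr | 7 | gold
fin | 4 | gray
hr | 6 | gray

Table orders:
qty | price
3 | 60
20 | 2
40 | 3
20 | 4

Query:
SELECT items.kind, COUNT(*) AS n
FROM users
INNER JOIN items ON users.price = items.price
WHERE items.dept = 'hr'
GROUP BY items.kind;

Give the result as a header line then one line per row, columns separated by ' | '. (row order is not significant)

== RESULT ==
items.kind | n
gold | 1
gray | 1

Derivation:
After JOIN items (2 rows):
users.score | users.price | items.dept | items.price | items.kind
6 | 7 | hr | 7 | gold
30 | 6 | hr | 6 | gray
After WHERE (2 rows):
users.score | users.price | items.dept | items.price | items.kind
6 | 7 | hr | 7 | gold
30 | 6 | hr | 6 | gray
After GROUP BY (2 rows):
items.kind | n
gold | 1
gray | 1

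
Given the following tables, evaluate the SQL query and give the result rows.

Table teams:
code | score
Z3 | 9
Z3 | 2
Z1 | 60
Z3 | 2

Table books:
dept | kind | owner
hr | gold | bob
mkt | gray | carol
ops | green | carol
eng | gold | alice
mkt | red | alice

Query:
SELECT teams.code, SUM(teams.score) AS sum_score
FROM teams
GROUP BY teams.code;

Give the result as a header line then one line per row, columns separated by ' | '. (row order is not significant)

== RESULT ==
teams.code | sum_score
Z3 | 13
Z1 | 60

Derivation:
After GROUP BY (2 rows):
teams.code | sum_score
Z3 | 13
Z1 | 60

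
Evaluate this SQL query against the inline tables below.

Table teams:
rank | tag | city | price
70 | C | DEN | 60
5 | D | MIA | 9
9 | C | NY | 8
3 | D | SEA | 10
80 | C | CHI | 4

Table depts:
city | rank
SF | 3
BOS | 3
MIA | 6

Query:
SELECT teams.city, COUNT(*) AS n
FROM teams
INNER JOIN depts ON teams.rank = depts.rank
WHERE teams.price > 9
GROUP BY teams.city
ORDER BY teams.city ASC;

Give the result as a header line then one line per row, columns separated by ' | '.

== RESULT ==
teams.city | n
SEA | 2

Derivation:
After JOIN depts (2 rows):
teams.rank | teams.tag | teams.city | teams.price | depts.city | depts.rank
3 | D | SEA | 10 | SF | 3
3 | D | SEA | 10 | BOS | 3
After WHERE (2 rows):
teams.rank | teams.tag | teams.city | teams.price | depts.city | depts.rank
3 | D | SEA | 10 | SF | 3
3 | D | SEA | 10 | BOS | 3
After GROUP BY (1 rows):
teams.city | n
SEA | 2
After ORDER BY (1 rows):
teams.city | n
SEA | 2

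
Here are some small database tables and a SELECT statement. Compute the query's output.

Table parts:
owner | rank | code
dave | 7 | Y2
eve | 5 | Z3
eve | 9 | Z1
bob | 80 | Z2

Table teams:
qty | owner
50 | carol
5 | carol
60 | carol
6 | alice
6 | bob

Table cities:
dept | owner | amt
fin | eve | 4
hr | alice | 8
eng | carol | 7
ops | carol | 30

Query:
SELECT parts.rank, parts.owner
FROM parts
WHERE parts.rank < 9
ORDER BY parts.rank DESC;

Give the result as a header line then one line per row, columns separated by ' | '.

== RESULT ==
parts.rank | parts.owner
7 | dave
5 | eve

Derivation:
After WHERE (2 rows):
parts.owner | parts.rank | parts.code
dave | 7 | Y2
eve | 5 | Z3
After SELECT (2 rows):
parts.rank | parts.owner
7 | dave
5 | eve
After ORDER BY (2 rows):
parts.rank | parts.owner
7 | dave
5 | eve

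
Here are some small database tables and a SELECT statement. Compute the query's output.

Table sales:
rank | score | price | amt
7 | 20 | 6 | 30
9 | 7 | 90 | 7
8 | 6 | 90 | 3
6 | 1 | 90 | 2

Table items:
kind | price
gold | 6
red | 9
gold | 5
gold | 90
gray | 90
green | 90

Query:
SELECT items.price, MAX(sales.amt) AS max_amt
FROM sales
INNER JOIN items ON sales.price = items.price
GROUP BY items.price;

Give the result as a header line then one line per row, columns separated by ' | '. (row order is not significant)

== RESULT ==
items.price | max_amt
6 | 30
90 | 7

Derivation:
After JOIN items (10 rows):
sales.rank | sales.score | sales.price | sales.amt | items.kind | items.price
7 | 20 | 6 | 30 | gold | 6
9 | 7 | 90 | 7 | gold | 90
9 | 7 | 90 | 7 | gray | 90
9 | 7 | 90 | 7 | green | 90
8 | 6 | 90 | 3 | gold | 90
8 | 6 | 90 | 3 | gray | 90
8 | 6 | 90 | 3 | green | 90
6 | 1 | 90 | 2 | gold | 90
6 | 1 | 90 | 2 | gray | 90
6 | 1 | 90 | 2 | green | 90
After GROUP BY (2 rows):
items.price | max_amt
6 | 30
90 | 7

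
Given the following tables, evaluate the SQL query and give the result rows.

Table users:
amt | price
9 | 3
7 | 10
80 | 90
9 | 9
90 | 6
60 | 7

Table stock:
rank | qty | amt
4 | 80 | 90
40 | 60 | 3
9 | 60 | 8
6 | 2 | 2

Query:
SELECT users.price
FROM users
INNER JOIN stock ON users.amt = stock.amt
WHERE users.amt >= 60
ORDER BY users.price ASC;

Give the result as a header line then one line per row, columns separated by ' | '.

== RESULT ==
users.price
6

Derivation:
After JOIN stock (1 rows):
users.amt | users.price | stock.rank | stock.qty | stock.amt
90 | 6 | 4 | 80 | 90
After WHERE (1 rows):
users.amt | users.price | stock.rank | stock.qty | stock.amt
90 | 6 | 4 | 80 | 90
After SELECT (1 rows):
users.price
6
After ORDER BY (1 rows):
users.price
6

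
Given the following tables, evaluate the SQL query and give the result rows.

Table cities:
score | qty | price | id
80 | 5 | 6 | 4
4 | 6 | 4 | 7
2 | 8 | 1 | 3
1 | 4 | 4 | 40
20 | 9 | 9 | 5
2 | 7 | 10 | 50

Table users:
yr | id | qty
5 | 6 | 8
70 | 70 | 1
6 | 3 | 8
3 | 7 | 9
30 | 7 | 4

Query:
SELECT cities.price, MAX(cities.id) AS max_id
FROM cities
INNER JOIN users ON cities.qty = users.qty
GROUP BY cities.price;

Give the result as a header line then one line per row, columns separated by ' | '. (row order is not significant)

After JOIN users (4 rows):
cities.score | cities.qty | cities.price | cities.id | users.yr | users.id | users.qty
2 | 8 | 1 | 3 | 5 | 6 | 8
2 | 8 | 1 | 3 | 6 | 3 | 8
1 | 4 | 4 | 40 | 30 | 7 | 4
20 | 9 | 9 | 5 | 3 | 7 | 9
After GROUP BY (3 rows):
cities.price | max_id
1 | 3
4 | 40
9 | 5

== RESULT ==
cities.price | max_id
1 | 3
4 | 40
9 | 5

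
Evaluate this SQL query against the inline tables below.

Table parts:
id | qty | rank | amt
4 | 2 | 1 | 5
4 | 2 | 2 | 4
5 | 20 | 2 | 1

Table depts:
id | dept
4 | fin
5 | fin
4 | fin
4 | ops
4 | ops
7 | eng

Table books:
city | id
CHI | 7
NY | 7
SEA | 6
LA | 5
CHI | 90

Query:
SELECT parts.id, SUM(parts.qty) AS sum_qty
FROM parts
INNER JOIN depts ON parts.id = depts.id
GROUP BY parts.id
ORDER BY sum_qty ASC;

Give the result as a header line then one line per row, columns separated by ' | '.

== RESULT ==
parts.id | sum_qty
4 | 16
5 | 20

Derivation:
After JOIN depts (9 rows):
parts.id | parts.qty | parts.rank | parts.amt | depts.id | depts.dept
4 | 2 | 1 | 5 | 4 | fin
4 | 2 | 1 | 5 | 4 | fin
4 | 2 | 1 | 5 | 4 | ops
4 | 2 | 1 | 5 | 4 | ops
4 | 2 | 2 | 4 | 4 | fin
4 | 2 | 2 | 4 | 4 | fin
4 | 2 | 2 | 4 | 4 | ops
4 | 2 | 2 | 4 | 4 | ops
5 | 20 | 2 | 1 | 5 | fin
After GROUP BY (2 rows):
parts.id | sum_qty
4 | 16
5 | 20
After ORDER BY (2 rows):
parts.id | sum_qty
4 | 16
5 | 20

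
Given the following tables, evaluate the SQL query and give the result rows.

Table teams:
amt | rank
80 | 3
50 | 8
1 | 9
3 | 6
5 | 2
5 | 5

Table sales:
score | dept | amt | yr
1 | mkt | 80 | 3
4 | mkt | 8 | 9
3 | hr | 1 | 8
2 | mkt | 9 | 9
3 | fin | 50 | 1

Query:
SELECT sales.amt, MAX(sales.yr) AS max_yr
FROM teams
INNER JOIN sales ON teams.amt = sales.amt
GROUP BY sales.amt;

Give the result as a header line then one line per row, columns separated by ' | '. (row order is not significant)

== RESULT ==
sales.amt | max_yr
80 | 3
50 | 1
1 | 8

Derivation:
After JOIN sales (3 rows):
teams.amt | teams.rank | sales.score | sales.dept | sales.amt | sales.yr
80 | 3 | 1 | mkt | 80 | 3
50 | 8 | 3 | fin | 50 | 1
1 | 9 | 3 | hr | 1 | 8
After GROUP BY (3 rows):
sales.amt | max_yr
80 | 3
50 | 1
1 | 8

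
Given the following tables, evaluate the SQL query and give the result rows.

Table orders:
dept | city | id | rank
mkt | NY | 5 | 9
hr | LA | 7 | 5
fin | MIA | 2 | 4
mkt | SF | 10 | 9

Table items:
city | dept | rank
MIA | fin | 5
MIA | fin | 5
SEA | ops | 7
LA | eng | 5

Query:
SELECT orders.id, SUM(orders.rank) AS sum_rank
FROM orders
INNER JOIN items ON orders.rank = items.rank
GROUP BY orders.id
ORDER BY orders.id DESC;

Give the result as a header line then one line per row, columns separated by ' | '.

== RESULT ==
orders.id | sum_rank
7 | 15

Derivation:
After JOIN items (3 rows):
orders.dept | orders.city | orders.id | orders.rank | items.city | items.dept | items.rank
hr | LA | 7 | 5 | MIA | fin | 5
hr | LA | 7 | 5 | MIA | fin | 5
hr | LA | 7 | 5 | LA | eng | 5
After GROUP BY (1 rows):
orders.id | sum_rank
7 | 15
After ORDER BY (1 rows):
orders.id | sum_rank
7 | 15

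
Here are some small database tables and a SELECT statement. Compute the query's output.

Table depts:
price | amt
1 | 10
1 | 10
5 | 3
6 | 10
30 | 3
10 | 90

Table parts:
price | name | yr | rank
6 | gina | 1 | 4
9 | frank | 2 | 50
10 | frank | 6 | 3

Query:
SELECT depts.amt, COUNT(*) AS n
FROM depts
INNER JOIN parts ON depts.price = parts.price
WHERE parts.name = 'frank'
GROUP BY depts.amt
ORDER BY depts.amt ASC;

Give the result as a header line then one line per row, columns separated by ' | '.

After JOIN parts (2 rows):
depts.price | depts.amt | parts.price | parts.name | parts.yr | parts.rank
6 | 10 | 6 | gina | 1 | 4
10 | 90 | 10 | frank | 6 | 3
After WHERE (1 rows):
depts.price | depts.amt | parts.price | parts.name | parts.yr | parts.rank
10 | 90 | 10 | frank | 6 | 3
After GROUP BY (1 rows):
depts.amt | n
90 | 1
After ORDER BY (1 rows):
depts.amt | n
90 | 1

== RESULT ==
depts.amt | n
90 | 1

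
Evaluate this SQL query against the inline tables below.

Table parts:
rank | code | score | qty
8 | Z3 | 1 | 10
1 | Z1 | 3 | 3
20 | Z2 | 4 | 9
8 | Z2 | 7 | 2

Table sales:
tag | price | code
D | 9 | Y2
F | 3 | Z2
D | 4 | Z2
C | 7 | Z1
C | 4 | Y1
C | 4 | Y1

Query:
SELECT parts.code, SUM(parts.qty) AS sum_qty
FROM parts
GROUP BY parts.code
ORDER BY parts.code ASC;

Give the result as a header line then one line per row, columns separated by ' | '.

== RESULT ==
parts.code | sum_qty
Z1 | 3
Z2 | 11
Z3 | 10

Derivation:
After GROUP BY (3 rows):
parts.code | sum_qty
Z3 | 10
Z1 | 3
Z2 | 11
After ORDER BY (3 rows):
parts.code | sum_qty
Z1 | 3
Z2 | 11
Z3 | 10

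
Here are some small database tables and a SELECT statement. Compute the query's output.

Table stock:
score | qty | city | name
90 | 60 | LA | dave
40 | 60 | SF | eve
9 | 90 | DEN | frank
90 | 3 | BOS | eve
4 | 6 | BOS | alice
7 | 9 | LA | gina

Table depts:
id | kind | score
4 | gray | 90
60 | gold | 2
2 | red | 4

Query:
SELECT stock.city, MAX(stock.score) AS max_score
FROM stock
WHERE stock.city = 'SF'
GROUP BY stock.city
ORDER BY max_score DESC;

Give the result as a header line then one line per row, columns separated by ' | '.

== RESULT ==
stock.city | max_score
SF | 40

Derivation:
After WHERE (1 rows):
stock.score | stock.qty | stock.city | stock.name
40 | 60 | SF | eve
After GROUP BY (1 rows):
stock.city | max_score
SF | 40
After ORDER BY (1 rows):
stock.city | max_score
SF | 40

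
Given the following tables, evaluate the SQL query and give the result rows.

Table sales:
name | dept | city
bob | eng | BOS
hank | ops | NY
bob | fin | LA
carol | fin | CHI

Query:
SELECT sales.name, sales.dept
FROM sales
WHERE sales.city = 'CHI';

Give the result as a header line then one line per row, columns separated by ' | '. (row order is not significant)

== RESULT ==
sales.name | sales.dept
carol | fin

Derivation:
After WHERE (1 rows):
sales.name | sales.dept | sales.city
carol | fin | CHI
After SELECT (1 rows):
sales.name | sales.dept
carol | fin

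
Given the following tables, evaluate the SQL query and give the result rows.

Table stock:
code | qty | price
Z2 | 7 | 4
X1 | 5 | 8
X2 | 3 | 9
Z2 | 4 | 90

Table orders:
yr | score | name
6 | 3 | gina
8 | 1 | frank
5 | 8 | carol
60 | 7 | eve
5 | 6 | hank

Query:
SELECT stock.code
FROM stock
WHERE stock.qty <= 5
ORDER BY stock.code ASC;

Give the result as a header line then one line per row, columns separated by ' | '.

== RESULT ==
stock.code
X1
X2
Z2

Derivation:
After WHERE (3 rows):
stock.code | stock.qty | stock.price
X1 | 5 | 8
X2 | 3 | 9
Z2 | 4 | 90
After SELECT (3 rows):
stock.code
X1
X2
Z2
After ORDER BY (3 rows):
stock.code
X1
X2
Z2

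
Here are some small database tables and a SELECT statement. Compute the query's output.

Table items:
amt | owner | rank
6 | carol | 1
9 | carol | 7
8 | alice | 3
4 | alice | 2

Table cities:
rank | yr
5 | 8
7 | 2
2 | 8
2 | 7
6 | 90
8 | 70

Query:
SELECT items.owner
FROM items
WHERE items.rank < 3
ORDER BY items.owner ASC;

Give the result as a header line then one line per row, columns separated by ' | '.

After WHERE (2 rows):
items.amt | items.owner | items.rank
6 | carol | 1
4 | alice | 2
After SELECT (2 rows):
items.owner
carol
alice
After ORDER BY (2 rows):
items.owner
alice
carol

== RESULT ==
items.owner
alice
carol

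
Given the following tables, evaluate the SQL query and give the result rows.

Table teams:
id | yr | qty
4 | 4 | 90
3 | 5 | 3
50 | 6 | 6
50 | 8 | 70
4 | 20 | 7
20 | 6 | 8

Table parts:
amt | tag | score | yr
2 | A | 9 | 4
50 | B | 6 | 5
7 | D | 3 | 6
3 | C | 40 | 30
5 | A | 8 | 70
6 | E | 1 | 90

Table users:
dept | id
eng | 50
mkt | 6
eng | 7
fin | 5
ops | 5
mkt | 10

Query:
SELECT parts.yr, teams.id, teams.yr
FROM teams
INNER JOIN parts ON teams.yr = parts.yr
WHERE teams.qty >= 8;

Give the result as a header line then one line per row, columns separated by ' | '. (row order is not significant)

After JOIN parts (4 rows):
teams.id | teams.yr | teams.qty | parts.amt | parts.tag | parts.score | parts.yr
4 | 4 | 90 | 2 | A | 9 | 4
3 | 5 | 3 | 50 | B | 6 | 5
50 | 6 | 6 | 7 | D | 3 | 6
20 | 6 | 8 | 7 | D | 3 | 6
After WHERE (2 rows):
teams.id | teams.yr | teams.qty | parts.amt | parts.tag | parts.score | parts.yr
4 | 4 | 90 | 2 | A | 9 | 4
20 | 6 | 8 | 7 | D | 3 | 6
After SELECT (2 rows):
parts.yr | teams.id | teams.yr
4 | 4 | 4
6 | 20 | 6

== RESULT ==
parts.yr | teams.id | teams.yr
4 | 4 | 4
6 | 20 | 6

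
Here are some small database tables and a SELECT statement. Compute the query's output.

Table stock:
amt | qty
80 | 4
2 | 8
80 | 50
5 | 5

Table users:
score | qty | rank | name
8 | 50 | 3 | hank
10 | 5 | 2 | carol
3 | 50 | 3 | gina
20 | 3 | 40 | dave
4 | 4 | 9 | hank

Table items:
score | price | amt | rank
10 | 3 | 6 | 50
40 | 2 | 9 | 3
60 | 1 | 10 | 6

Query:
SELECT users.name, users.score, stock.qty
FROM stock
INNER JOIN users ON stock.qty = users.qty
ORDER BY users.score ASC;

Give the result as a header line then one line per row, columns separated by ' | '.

== RESULT ==
users.name | users.score | stock.qty
gina | 3 | 50
hank | 4 | 4
hank | 8 | 50
carol | 10 | 5

Derivation:
After JOIN users (4 rows):
stock.amt | stock.qty | users.score | users.qty | users.rank | users.name
80 | 4 | 4 | 4 | 9 | hank
80 | 50 | 8 | 50 | 3 | hank
80 | 50 | 3 | 50 | 3 | gina
5 | 5 | 10 | 5 | 2 | carol
After SELECT (4 rows):
users.name | users.score | stock.qty
hank | 4 | 4
hank | 8 | 50
gina | 3 | 50
carol | 10 | 5
After ORDER BY (4 rows):
users.name | users.score | stock.qty
gina | 3 | 50
hank | 4 | 4
hank | 8 | 50
carol | 10 | 5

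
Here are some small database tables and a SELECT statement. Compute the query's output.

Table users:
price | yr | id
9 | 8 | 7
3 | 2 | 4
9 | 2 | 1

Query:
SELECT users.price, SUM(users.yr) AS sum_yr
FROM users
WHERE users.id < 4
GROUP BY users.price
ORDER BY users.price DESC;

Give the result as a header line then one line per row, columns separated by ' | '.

After WHERE (1 rows):
users.price | users.yr | users.id
9 | 2 | 1
After GROUP BY (1 rows):
users.price | sum_yr
9 | 2
After ORDER BY (1 rows):
users.price | sum_yr
9 | 2

== RESULT ==
users.price | sum_yr
9 | 2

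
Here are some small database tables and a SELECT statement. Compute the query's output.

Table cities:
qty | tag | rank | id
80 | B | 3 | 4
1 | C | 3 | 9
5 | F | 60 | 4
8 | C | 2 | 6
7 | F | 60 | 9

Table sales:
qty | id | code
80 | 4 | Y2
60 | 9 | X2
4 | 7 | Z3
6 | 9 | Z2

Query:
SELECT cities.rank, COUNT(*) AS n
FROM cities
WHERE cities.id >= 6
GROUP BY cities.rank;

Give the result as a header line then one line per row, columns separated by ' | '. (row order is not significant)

== RESULT ==
cities.rank | n
3 | 1
2 | 1
60 | 1

Derivation:
After WHERE (3 rows):
cities.qty | cities.tag | cities.rank | cities.id
1 | C | 3 | 9
8 | C | 2 | 6
7 | F | 60 | 9
After GROUP BY (3 rows):
cities.rank | n
3 | 1
2 | 1
60 | 1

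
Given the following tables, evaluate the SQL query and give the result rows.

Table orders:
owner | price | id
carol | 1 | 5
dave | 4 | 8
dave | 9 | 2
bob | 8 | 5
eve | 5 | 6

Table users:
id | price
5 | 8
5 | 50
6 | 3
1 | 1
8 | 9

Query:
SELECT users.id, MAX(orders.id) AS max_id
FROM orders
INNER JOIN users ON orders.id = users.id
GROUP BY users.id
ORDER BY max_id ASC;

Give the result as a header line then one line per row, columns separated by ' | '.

== RESULT ==
users.id | max_id
5 | 5
6 | 6
8 | 8

Derivation:
After JOIN users (6 rows):
orders.owner | orders.price | orders.id | users.id | users.price
carol | 1 | 5 | 5 | 8
carol | 1 | 5 | 5 | 50
dave | 4 | 8 | 8 | 9
bob | 8 | 5 | 5 | 8
bob | 8 | 5 | 5 | 50
eve | 5 | 6 | 6 | 3
After GROUP BY (3 rows):
users.id | max_id
5 | 5
8 | 8
6 | 6
After ORDER BY (3 rows):
users.id | max_id
5 | 5
6 | 6
8 | 8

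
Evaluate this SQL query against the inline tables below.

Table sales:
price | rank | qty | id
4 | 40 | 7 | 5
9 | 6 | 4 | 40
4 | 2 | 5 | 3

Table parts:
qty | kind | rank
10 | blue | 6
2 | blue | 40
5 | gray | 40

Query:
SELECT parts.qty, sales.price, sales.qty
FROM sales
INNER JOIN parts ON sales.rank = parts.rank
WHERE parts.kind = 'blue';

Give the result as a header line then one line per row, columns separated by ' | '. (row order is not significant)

== RESULT ==
parts.qty | sales.price | sales.qty
2 | 4 | 7
10 | 9 | 4

Derivation:
After JOIN parts (3 rows):
sales.price | sales.rank | sales.qty | sales.id | parts.qty | parts.kind | parts.rank
4 | 40 | 7 | 5 | 2 | blue | 40
4 | 40 | 7 | 5 | 5 | gray | 40
9 | 6 | 4 | 40 | 10 | blue | 6
After WHERE (2 rows):
sales.price | sales.rank | sales.qty | sales.id | parts.qty | parts.kind | parts.rank
4 | 40 | 7 | 5 | 2 | blue | 40
9 | 6 | 4 | 40 | 10 | blue | 6
After SELECT (2 rows):
parts.qty | sales.price | sales.qty
2 | 4 | 7
10 | 9 | 4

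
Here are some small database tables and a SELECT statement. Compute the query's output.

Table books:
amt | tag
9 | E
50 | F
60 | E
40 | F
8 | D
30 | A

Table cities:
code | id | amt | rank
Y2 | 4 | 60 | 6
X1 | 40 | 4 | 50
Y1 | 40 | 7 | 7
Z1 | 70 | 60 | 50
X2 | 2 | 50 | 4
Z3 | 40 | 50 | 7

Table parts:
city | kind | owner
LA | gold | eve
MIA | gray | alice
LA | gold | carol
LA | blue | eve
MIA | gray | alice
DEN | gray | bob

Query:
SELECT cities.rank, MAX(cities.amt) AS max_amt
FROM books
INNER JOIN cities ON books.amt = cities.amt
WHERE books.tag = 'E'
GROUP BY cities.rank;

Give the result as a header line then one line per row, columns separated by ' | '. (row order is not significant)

== RESULT ==
cities.rank | max_amt
6 | 60
50 | 60

Derivation:
After JOIN cities (4 rows):
books.amt | books.tag | cities.code | cities.id | cities.amt | cities.rank
50 | F | X2 | 2 | 50 | 4
50 | F | Z3 | 40 | 50 | 7
60 | E | Y2 | 4 | 60 | 6
60 | E | Z1 | 70 | 60 | 50
After WHERE (2 rows):
books.amt | books.tag | cities.code | cities.id | cities.amt | cities.rank
60 | E | Y2 | 4 | 60 | 6
60 | E | Z1 | 70 | 60 | 50
After GROUP BY (2 rows):
cities.rank | max_amt
6 | 60
50 | 60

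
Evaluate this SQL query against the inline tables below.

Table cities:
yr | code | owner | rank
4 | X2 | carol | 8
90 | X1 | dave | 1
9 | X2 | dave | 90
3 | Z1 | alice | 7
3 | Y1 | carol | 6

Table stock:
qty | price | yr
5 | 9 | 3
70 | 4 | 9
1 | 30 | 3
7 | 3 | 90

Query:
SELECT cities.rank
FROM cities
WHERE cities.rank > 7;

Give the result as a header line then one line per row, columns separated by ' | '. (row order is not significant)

== RESULT ==
cities.rank
8
90

Derivation:
After WHERE (2 rows):
cities.yr | cities.code | cities.owner | cities.rank
4 | X2 | carol | 8
9 | X2 | dave | 90
After SELECT (2 rows):
cities.rank
8
90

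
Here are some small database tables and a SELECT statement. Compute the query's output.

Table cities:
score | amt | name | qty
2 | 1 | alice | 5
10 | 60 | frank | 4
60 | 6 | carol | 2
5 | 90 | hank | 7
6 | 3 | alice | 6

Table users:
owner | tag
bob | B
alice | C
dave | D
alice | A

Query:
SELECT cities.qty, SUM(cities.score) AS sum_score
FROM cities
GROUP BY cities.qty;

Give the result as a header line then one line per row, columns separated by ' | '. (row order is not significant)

== RESULT ==
cities.qty | sum_score
5 | 2
4 | 10
2 | 60
7 | 5
6 | 6

Derivation:
After GROUP BY (5 rows):
cities.qty | sum_score
5 | 2
4 | 10
2 | 60
7 | 5
6 | 6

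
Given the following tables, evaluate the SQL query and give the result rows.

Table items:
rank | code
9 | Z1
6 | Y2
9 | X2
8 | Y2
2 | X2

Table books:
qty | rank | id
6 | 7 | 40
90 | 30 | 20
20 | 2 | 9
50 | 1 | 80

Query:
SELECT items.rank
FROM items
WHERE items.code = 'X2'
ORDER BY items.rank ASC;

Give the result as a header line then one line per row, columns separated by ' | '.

== RESULT ==
items.rank
2
9

Derivation:
After WHERE (2 rows):
items.rank | items.code
9 | X2
2 | X2
After SELECT (2 rows):
items.rank
9
2
After ORDER BY (2 rows):
items.rank
2
9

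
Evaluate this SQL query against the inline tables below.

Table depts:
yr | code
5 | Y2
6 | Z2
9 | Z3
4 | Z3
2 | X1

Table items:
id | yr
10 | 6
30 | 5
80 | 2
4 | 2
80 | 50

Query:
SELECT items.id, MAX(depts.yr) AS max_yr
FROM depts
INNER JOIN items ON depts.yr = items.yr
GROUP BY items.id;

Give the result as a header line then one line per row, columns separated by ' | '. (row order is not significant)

After JOIN items (4 rows):
depts.yr | depts.code | items.id | items.yr
5 | Y2 | 30 | 5
6 | Z2 | 10 | 6
2 | X1 | 80 | 2
2 | X1 | 4 | 2
After GROUP BY (4 rows):
items.id | max_yr
30 | 5
10 | 6
80 | 2
4 | 2

== RESULT ==
items.id | max_yr
30 | 5
10 | 6
80 | 2
4 | 2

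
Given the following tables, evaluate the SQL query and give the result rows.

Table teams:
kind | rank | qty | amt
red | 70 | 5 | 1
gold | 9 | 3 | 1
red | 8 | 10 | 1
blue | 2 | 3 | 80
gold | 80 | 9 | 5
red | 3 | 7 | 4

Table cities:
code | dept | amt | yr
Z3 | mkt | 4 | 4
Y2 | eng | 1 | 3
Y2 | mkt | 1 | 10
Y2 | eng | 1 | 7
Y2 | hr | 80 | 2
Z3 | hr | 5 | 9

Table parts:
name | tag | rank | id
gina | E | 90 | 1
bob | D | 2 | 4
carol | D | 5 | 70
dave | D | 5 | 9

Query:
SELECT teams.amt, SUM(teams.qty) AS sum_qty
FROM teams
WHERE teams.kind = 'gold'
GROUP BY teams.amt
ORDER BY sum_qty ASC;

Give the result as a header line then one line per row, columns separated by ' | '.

== RESULT ==
teams.amt | sum_qty
1 | 3
5 | 9

Derivation:
After WHERE (2 rows):
teams.kind | teams.rank | teams.qty | teams.amt
gold | 9 | 3 | 1
gold | 80 | 9 | 5
After GROUP BY (2 rows):
teams.amt | sum_qty
1 | 3
5 | 9
After ORDER BY (2 rows):
teams.amt | sum_qty
1 | 3
5 | 9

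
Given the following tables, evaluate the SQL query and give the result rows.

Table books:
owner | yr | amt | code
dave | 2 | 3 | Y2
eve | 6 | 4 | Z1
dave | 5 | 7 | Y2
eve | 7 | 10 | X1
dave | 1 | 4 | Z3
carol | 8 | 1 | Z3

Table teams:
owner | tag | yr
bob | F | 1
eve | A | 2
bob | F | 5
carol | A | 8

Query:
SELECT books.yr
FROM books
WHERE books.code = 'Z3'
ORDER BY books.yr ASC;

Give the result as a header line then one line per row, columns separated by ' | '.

After WHERE (2 rows):
books.owner | books.yr | books.amt | books.code
dave | 1 | 4 | Z3
carol | 8 | 1 | Z3
After SELECT (2 rows):
books.yr
1
8
After ORDER BY (2 rows):
books.yr
1
8

== RESULT ==
books.yr
1
8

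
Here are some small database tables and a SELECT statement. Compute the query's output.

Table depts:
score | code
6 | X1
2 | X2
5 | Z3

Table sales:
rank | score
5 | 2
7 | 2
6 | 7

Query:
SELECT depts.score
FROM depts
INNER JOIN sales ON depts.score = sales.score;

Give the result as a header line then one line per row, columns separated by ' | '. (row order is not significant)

After JOIN sales (2 rows):
depts.score | depts.code | sales.rank | sales.score
2 | X2 | 5 | 2
2 | X2 | 7 | 2
After SELECT (2 rows):
depts.score
2
2

== RESULT ==
depts.score
2
2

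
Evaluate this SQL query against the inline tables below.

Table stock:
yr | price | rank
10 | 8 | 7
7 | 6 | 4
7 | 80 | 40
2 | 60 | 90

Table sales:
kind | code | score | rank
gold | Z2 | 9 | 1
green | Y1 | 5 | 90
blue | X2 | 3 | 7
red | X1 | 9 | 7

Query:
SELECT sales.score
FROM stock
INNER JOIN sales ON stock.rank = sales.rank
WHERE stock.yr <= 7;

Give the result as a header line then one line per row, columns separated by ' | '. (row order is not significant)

== RESULT ==
sales.score
5

Derivation:
After JOIN sales (3 rows):
stock.yr | stock.price | stock.rank | sales.kind | sales.code | sales.score | sales.rank
10 | 8 | 7 | blue | X2 | 3 | 7
10 | 8 | 7 | red | X1 | 9 | 7
2 | 60 | 90 | green | Y1 | 5 | 90
After WHERE (1 rows):
stock.yr | stock.price | stock.rank | sales.kind | sales.code | sales.score | sales.rank
2 | 60 | 90 | green | Y1 | 5 | 90
After SELECT (1 rows):
sales.score
5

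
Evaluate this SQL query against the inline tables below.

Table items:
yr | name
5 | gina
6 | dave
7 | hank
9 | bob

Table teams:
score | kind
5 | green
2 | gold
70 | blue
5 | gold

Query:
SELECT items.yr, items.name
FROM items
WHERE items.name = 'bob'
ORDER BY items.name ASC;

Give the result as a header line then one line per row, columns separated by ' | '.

After WHERE (1 rows):
items.yr | items.name
9 | bob
After SELECT (1 rows):
items.yr | items.name
9 | bob
After ORDER BY (1 rows):
items.yr | items.name
9 | bob

== RESULT ==
items.yr | items.name
9 | bob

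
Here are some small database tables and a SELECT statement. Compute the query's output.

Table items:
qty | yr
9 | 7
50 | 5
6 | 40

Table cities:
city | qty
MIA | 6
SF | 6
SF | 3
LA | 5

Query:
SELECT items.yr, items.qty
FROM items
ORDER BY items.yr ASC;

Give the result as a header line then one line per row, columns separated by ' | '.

After SELECT (3 rows):
items.yr | items.qty
7 | 9
5 | 50
40 | 6
After ORDER BY (3 rows):
items.yr | items.qty
5 | 50
7 | 9
40 | 6

== RESULT ==
items.yr | items.qty
5 | 50
7 | 9
40 | 6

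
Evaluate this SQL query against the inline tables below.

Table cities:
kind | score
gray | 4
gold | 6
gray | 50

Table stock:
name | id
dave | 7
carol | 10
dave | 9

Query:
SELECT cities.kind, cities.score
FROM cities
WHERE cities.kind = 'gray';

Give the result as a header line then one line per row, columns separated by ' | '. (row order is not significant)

== RESULT ==
cities.kind | cities.score
gray | 4
gray | 50

Derivation:
After WHERE (2 rows):
cities.kind | cities.score
gray | 4
gray | 50
After SELECT (2 rows):
cities.kind | cities.score
gray | 4
gray | 50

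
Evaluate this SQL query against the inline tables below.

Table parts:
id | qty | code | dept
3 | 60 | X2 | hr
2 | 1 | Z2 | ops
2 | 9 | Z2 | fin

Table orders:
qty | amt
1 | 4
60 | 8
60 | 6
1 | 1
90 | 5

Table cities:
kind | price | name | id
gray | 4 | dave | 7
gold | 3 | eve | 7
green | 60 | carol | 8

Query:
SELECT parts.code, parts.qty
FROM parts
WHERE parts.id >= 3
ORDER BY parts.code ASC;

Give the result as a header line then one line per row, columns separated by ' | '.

== RESULT ==
parts.code | parts.qty
X2 | 60

Derivation:
After WHERE (1 rows):
parts.id | parts.qty | parts.code | parts.dept
3 | 60 | X2 | hr
After SELECT (1 rows):
parts.code | parts.qty
X2 | 60
After ORDER BY (1 rows):
parts.code | parts.qty
X2 | 60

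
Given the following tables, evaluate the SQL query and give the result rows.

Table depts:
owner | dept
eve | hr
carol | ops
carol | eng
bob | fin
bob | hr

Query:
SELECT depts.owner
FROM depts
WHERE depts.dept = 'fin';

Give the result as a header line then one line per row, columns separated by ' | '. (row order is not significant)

== RESULT ==
depts.owner
bob

Derivation:
After WHERE (1 rows):
depts.owner | depts.dept
bob | fin
After SELECT (1 rows):
depts.owner
bob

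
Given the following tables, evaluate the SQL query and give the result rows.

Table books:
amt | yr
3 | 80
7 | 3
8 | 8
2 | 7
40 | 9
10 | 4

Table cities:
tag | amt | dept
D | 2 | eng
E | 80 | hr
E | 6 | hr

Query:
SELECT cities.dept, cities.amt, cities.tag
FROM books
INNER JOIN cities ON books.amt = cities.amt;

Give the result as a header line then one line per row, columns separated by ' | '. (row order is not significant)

== RESULT ==
cities.dept | cities.amt | cities.tag
eng | 2 | D

Derivation:
After JOIN cities (1 rows):
books.amt | books.yr | cities.tag | cities.amt | cities.dept
2 | 7 | D | 2 | eng
After SELECT (1 rows):
cities.dept | cities.amt | cities.tag
eng | 2 | D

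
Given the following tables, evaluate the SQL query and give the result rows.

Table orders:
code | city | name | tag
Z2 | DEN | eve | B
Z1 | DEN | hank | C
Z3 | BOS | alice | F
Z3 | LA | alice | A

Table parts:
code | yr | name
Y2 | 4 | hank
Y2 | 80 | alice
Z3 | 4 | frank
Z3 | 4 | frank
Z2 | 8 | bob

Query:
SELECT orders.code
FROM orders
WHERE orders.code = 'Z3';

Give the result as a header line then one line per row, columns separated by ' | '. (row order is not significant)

After WHERE (2 rows):
orders.code | orders.city | orders.name | orders.tag
Z3 | BOS | alice | F
Z3 | LA | alice | A
After SELECT (2 rows):
orders.code
Z3
Z3

== RESULT ==
orders.code
Z3
Z3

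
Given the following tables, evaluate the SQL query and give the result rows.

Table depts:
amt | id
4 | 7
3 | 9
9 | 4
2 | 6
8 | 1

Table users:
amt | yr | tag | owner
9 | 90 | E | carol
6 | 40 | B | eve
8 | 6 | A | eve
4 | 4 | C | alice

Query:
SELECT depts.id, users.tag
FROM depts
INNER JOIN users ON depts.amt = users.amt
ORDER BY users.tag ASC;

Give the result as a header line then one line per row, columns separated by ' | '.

After JOIN users (3 rows):
depts.amt | depts.id | users.amt | users.yr | users.tag | users.owner
4 | 7 | 4 | 4 | C | alice
9 | 4 | 9 | 90 | E | carol
8 | 1 | 8 | 6 | A | eve
After SELECT (3 rows):
depts.id | users.tag
7 | C
4 | E
1 | A
After ORDER BY (3 rows):
depts.id | users.tag
1 | A
7 | C
4 | E

== RESULT ==
depts.id | users.tag
1 | A
7 | C
4 | E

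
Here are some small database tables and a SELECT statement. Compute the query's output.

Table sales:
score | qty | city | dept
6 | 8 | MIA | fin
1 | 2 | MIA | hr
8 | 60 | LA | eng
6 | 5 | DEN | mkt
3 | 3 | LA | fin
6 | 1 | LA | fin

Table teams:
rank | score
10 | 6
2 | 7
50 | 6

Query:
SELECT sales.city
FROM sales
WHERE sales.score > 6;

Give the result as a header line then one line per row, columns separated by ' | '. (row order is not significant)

After WHERE (1 rows):
sales.score | sales.qty | sales.city | sales.dept
8 | 60 | LA | eng
After SELECT (1 rows):
sales.city
LA

== RESULT ==
sales.city
LA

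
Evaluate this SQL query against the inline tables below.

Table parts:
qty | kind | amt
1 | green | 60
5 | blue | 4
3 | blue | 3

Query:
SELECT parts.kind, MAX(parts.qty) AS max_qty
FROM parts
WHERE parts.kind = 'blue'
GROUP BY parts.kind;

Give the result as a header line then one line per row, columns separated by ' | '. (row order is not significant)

After WHERE (2 rows):
parts.qty | parts.kind | parts.amt
5 | blue | 4
3 | blue | 3
After GROUP BY (1 rows):
parts.kind | max_qty
blue | 5

== RESULT ==
parts.kind | max_qty
blue | 5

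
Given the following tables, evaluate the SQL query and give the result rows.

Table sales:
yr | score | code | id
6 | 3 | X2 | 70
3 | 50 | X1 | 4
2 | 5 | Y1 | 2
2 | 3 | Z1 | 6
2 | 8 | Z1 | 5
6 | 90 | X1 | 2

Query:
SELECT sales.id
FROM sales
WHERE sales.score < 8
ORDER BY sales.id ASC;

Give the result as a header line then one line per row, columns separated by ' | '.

After WHERE (3 rows):
sales.yr | sales.score | sales.code | sales.id
6 | 3 | X2 | 70
2 | 5 | Y1 | 2
2 | 3 | Z1 | 6
After SELECT (3 rows):
sales.id
70
2
6
After ORDER BY (3 rows):
sales.id
2
6
70

== RESULT ==
sales.id
2
6
70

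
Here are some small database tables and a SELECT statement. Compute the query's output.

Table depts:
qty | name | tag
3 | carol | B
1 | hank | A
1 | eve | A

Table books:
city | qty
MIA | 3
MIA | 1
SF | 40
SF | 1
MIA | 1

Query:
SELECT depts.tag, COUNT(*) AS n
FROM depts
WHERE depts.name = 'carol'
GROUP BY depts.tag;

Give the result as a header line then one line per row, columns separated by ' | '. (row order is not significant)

After WHERE (1 rows):
depts.qty | depts.name | depts.tag
3 | carol | B
After GROUP BY (1 rows):
depts.tag | n
B | 1

== RESULT ==
depts.tag | n
B | 1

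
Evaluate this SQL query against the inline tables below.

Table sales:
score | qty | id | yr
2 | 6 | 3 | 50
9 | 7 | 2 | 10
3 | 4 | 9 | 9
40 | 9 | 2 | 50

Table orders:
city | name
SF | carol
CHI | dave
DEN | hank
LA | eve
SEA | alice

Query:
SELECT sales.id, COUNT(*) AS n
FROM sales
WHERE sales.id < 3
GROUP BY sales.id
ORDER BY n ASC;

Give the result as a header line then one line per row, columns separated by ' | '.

After WHERE (2 rows):
sales.score | sales.qty | sales.id | sales.yr
9 | 7 | 2 | 10
40 | 9 | 2 | 50
After GROUP BY (1 rows):
sales.id | n
2 | 2
After ORDER BY (1 rows):
sales.id | n
2 | 2

== RESULT ==
sales.id | n
2 | 2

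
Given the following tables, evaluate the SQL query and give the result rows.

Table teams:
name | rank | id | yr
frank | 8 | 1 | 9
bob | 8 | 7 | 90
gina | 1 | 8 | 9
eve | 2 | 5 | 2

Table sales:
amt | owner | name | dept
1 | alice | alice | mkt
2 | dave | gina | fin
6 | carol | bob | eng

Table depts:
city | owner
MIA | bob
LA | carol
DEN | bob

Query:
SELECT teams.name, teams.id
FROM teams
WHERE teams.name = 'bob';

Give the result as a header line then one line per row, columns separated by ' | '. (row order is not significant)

== RESULT ==
teams.name | teams.id
bob | 7

Derivation:
After WHERE (1 rows):
teams.name | teams.rank | teams.id | teams.yr
bob | 8 | 7 | 90
After SELECT (1 rows):
teams.name | teams.id
bob | 7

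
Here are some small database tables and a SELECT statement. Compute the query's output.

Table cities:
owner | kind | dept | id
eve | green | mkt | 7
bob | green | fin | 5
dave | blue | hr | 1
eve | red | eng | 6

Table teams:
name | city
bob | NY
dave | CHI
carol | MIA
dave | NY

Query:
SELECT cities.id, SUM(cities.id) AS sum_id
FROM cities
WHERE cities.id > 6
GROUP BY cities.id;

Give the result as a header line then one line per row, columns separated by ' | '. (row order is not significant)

== RESULT ==
cities.id | sum_id
7 | 7

Derivation:
After WHERE (1 rows):
cities.owner | cities.kind | cities.dept | cities.id
eve | green | mkt | 7
After GROUP BY (1 rows):
cities.id | sum_id
7 | 7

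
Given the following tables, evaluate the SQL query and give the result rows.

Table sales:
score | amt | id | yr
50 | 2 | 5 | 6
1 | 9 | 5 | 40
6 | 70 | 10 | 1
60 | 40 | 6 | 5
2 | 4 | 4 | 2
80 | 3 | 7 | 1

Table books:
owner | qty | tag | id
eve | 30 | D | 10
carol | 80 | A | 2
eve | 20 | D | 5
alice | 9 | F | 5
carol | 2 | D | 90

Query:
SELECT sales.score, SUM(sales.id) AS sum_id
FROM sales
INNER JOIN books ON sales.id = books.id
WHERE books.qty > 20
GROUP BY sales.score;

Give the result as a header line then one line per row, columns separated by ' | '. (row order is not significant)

== RESULT ==
sales.score | sum_id
6 | 10

Derivation:
After JOIN books (5 rows):
sales.score | sales.amt | sales.id | sales.yr | books.owner | books.qty | books.tag | books.id
50 | 2 | 5 | 6 | eve | 20 | D | 5
50 | 2 | 5 | 6 | alice | 9 | F | 5
1 | 9 | 5 | 40 | eve | 20 | D | 5
1 | 9 | 5 | 40 | alice | 9 | F | 5
6 | 70 | 10 | 1 | eve | 30 | D | 10
After WHERE (1 rows):
sales.score | sales.amt | sales.id | sales.yr | books.owner | books.qty | books.tag | books.id
6 | 70 | 10 | 1 | eve | 30 | D | 10
After GROUP BY (1 rows):
sales.score | sum_id
6 | 10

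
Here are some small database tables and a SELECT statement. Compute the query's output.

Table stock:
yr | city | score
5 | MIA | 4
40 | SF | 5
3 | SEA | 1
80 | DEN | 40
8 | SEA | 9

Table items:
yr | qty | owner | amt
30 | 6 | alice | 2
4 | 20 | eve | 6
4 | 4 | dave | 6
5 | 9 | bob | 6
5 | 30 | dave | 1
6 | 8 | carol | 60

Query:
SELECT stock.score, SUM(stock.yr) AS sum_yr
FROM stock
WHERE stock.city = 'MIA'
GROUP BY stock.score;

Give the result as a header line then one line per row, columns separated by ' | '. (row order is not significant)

== RESULT ==
stock.score | sum_yr
4 | 5

Derivation:
After WHERE (1 rows):
stock.yr | stock.city | stock.score
5 | MIA | 4
After GROUP BY (1 rows):
stock.score | sum_yr
4 | 5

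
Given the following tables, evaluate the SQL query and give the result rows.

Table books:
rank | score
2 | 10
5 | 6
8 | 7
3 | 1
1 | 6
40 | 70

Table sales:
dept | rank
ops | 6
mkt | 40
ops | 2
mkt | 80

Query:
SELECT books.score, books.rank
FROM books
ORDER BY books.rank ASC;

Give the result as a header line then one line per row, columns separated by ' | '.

After SELECT (6 rows):
books.score | books.rank
10 | 2
6 | 5
7 | 8
1 | 3
6 | 1
70 | 40
After ORDER BY (6 rows):
books.score | books.rank
6 | 1
10 | 2
1 | 3
6 | 5
7 | 8
70 | 40

== RESULT ==
books.score | books.rank
6 | 1
10 | 2
1 | 3
6 | 5
7 | 8
70 | 40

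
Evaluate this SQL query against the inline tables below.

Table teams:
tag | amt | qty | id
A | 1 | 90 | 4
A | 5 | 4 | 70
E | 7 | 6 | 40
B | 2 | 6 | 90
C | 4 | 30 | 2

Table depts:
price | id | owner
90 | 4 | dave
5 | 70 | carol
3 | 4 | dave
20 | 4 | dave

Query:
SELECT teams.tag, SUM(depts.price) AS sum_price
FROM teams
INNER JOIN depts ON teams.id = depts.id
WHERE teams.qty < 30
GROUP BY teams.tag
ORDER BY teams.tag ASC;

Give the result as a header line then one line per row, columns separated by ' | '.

== RESULT ==
teams.tag | sum_price
A | 5

Derivation:
After JOIN depts (4 rows):
teams.tag | teams.amt | teams.qty | teams.id | depts.price | depts.id | depts.owner
A | 1 | 90 | 4 | 90 | 4 | dave
A | 1 | 90 | 4 | 3 | 4 | dave
A | 1 | 90 | 4 | 20 | 4 | dave
A | 5 | 4 | 70 | 5 | 70 | carol
After WHERE (1 rows):
teams.tag | teams.amt | teams.qty | teams.id | depts.price | depts.id | depts.owner
A | 5 | 4 | 70 | 5 | 70 | carol
After GROUP BY (1 rows):
teams.tag | sum_price
A | 5
After ORDER BY (1 rows):
teams.tag | sum_price
A | 5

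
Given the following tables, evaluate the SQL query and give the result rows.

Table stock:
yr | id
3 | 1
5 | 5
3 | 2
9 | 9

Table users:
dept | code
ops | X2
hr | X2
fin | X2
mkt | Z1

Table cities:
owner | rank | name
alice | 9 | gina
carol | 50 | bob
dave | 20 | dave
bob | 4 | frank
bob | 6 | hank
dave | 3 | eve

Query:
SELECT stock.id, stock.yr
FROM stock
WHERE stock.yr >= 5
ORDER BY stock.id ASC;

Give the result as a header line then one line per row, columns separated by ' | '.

After WHERE (2 rows):
stock.yr | stock.id
5 | 5
9 | 9
After SELECT (2 rows):
stock.id | stock.yr
5 | 5
9 | 9
After ORDER BY (2 rows):
stock.id | stock.yr
5 | 5
9 | 9

== RESULT ==
stock.id | stock.yr
5 | 5
9 | 9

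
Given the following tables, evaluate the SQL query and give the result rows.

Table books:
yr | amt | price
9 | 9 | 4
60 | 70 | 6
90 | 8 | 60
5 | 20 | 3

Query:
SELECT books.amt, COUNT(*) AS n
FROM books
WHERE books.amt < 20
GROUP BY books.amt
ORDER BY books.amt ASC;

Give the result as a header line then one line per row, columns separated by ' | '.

After WHERE (2 rows):
books.yr | books.amt | books.price
9 | 9 | 4
90 | 8 | 60
After GROUP BY (2 rows):
books.amt | n
9 | 1
8 | 1
After ORDER BY (2 rows):
books.amt | n
8 | 1
9 | 1

== RESULT ==
books.amt | n
8 | 1
9 | 1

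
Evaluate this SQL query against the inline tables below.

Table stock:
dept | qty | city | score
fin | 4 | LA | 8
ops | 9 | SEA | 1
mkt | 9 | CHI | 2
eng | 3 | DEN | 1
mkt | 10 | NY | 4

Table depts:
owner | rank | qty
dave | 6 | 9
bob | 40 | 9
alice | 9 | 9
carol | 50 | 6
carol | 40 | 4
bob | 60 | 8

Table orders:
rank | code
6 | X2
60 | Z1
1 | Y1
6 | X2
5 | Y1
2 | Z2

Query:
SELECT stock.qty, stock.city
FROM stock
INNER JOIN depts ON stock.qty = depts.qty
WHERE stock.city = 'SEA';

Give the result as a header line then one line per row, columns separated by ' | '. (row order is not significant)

After JOIN depts (7 rows):
stock.dept | stock.qty | stock.city | stock.score | depts.owner | depts.rank | depts.qty
fin | 4 | LA | 8 | carol | 40 | 4
ops | 9 | SEA | 1 | dave | 6 | 9
ops | 9 | SEA | 1 | bob | 40 | 9
ops | 9 | SEA | 1 | alice | 9 | 9
mkt | 9 | CHI | 2 | dave | 6 | 9
mkt | 9 | CHI | 2 | bob | 40 | 9
mkt | 9 | CHI | 2 | alice | 9 | 9
After WHERE (3 rows):
stock.dept | stock.qty | stock.city | stock.score | depts.owner | depts.rank | depts.qty
ops | 9 | SEA | 1 | dave | 6 | 9
ops | 9 | SEA | 1 | bob | 40 | 9
ops | 9 | SEA | 1 | alice | 9 | 9
After SELECT (3 rows):
stock.qty | stock.city
9 | SEA
9 | SEA
9 | SEA

== RESULT ==
stock.qty | stock.city
9 | SEA
9 | SEA
9 | SEA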